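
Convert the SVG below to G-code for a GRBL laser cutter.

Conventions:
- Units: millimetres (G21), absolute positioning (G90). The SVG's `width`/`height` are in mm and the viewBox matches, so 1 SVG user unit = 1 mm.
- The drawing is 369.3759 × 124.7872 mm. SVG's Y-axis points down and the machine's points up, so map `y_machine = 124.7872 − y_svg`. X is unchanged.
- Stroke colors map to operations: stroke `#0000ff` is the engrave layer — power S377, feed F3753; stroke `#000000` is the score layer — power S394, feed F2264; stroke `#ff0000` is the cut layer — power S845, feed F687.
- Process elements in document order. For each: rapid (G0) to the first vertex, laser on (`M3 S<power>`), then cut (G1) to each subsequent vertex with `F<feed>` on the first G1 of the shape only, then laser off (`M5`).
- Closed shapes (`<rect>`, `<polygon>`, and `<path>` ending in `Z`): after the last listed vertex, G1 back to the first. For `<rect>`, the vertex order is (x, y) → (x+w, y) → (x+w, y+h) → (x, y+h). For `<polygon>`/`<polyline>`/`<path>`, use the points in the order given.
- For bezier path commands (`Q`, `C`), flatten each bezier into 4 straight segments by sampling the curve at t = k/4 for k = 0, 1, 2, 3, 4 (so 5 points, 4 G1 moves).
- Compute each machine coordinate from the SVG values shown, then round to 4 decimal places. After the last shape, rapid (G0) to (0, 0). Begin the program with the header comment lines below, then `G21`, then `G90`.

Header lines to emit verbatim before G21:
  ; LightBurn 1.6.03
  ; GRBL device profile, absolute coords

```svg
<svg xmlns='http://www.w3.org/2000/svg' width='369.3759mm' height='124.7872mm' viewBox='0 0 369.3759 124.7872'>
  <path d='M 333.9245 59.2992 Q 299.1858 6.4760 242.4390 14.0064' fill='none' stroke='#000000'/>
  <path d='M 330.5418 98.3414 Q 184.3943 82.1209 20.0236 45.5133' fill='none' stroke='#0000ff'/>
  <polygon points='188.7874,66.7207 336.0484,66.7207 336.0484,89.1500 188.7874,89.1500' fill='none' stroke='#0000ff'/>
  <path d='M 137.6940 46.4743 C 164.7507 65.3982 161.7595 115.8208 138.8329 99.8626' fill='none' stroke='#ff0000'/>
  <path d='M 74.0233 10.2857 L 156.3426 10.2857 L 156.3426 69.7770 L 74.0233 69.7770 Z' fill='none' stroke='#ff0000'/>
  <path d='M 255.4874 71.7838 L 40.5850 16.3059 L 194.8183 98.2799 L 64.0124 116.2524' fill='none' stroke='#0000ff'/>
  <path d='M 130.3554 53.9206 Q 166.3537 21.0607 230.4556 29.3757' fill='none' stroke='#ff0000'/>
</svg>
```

1 u = 1 mm; y_m = 124.7872 − y.

[1] `<path>` quadratic bezier, #000000→score S394 F2264: (333.9245,65.4880) → (315.1796,88.1275) → (293.6838,103.2228) → (269.4369,110.7739) → (242.4390,110.7808)

[2] `<path>` quadratic bezier, #0000ff→engrave S377 F3753: (330.5418,26.4458) → (256.3291,35.8302) → (179.8385,47.7631) → (101.0700,62.2443) → (20.0236,79.2739)

[3] `<polygon>` rectangle, #0000ff→engrave S377 F3753: (188.7874,58.0665) → (336.0484,58.0665) → (336.0484,35.6372) → (188.7874,35.6372) → (188.7874,58.0665) (closed)

[4] `<path>` cubic bezier, #ff0000→cut S845 F687: (137.6940,78.3129) → (152.5106,59.7433) → (157.0072,38.5380) → (152.1320,23.8730) → (138.8329,24.9246)

[5] `<path>` rectangle, #ff0000→cut S845 F687: (74.0233,114.5015) → (156.3426,114.5015) → (156.3426,55.0102) → (74.0233,55.0102) → (74.0233,114.5015) (closed)

[6] `<path>` open polyline, #0000ff→engrave S377 F3753: (255.4874,53.0034) → (40.5850,108.4813) → (194.8183,26.5073) → (64.0124,8.5348)

[7] `<path>` quadratic bezier, #ff0000→cut S845 F687: (130.3554,70.8666) → (150.1110,84.7231) → (173.3796,93.4328) → (200.1611,96.9956) → (230.4556,95.4115)

; LightBurn 1.6.03
; GRBL device profile, absolute coords
G21
G90
G0 X333.9245 Y65.4880
M3 S394
G1 X315.1796 Y88.1275 F2264
G1 X293.6838 Y103.2228
G1 X269.4369 Y110.7739
G1 X242.4390 Y110.7808
M5
G0 X330.5418 Y26.4458
M3 S377
G1 X256.3291 Y35.8302 F3753
G1 X179.8385 Y47.7631
G1 X101.0700 Y62.2443
G1 X20.0236 Y79.2739
M5
G0 X188.7874 Y58.0665
M3 S377
G1 X336.0484 Y58.0665 F3753
G1 X336.0484 Y35.6372
G1 X188.7874 Y35.6372
G1 X188.7874 Y58.0665
M5
G0 X137.6940 Y78.3129
M3 S845
G1 X152.5106 Y59.7433 F687
G1 X157.0072 Y38.5380
G1 X152.1320 Y23.8730
G1 X138.8329 Y24.9246
M5
G0 X74.0233 Y114.5015
M3 S845
G1 X156.3426 Y114.5015 F687
G1 X156.3426 Y55.0102
G1 X74.0233 Y55.0102
G1 X74.0233 Y114.5015
M5
G0 X255.4874 Y53.0034
M3 S377
G1 X40.5850 Y108.4813 F3753
G1 X194.8183 Y26.5073
G1 X64.0124 Y8.5348
M5
G0 X130.3554 Y70.8666
M3 S845
G1 X150.1110 Y84.7231 F687
G1 X173.3796 Y93.4328
G1 X200.1611 Y96.9956
G1 X230.4556 Y95.4115
M5
G0 X0.0000 Y0.0000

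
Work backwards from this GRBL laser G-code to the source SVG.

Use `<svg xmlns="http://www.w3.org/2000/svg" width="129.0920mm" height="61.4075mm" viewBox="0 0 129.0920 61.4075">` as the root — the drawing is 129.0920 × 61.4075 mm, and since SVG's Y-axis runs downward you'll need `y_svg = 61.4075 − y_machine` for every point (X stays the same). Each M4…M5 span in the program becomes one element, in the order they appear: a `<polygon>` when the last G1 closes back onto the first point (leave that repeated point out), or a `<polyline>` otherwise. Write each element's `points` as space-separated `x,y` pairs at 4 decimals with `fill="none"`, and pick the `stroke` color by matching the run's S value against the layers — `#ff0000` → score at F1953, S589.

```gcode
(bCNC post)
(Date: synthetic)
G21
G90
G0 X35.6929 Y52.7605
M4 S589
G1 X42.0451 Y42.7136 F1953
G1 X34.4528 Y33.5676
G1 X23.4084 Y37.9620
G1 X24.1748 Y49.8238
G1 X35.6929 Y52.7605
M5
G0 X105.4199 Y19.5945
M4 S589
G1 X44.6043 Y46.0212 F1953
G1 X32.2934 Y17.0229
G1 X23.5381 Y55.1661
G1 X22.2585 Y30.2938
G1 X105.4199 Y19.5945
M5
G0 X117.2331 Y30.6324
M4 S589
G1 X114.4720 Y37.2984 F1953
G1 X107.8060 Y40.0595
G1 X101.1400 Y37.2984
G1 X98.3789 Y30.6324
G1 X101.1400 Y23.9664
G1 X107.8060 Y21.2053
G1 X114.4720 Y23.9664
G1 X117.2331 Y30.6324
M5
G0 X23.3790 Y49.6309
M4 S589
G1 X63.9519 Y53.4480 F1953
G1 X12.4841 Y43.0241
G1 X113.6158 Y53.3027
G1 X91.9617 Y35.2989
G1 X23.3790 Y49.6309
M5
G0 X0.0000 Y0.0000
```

y_svg = 61.4075 − y_m. Every run uses S589, so all elements get stroke `#ff0000` (score).

[1] closed run; points: 35.6929,8.6470 42.0451,18.6939 34.4528,27.8399 23.4084,23.4455 24.1748,11.5837

[2] closed run; points: 105.4199,41.8130 44.6043,15.3863 32.2934,44.3846 23.5381,6.2414 22.2585,31.1137

[3] closed run; points: 117.2331,30.7751 114.4720,24.1091 107.8060,21.3480 101.1400,24.1091 98.3789,30.7751 101.1400,37.4411 107.8060,40.2022 114.4720,37.4411

[4] closed run; points: 23.3790,11.7766 63.9519,7.9595 12.4841,18.3834 113.6158,8.1048 91.9617,26.1086

<svg xmlns="http://www.w3.org/2000/svg" width="129.0920mm" height="61.4075mm" viewBox="0 0 129.0920 61.4075">
  <polygon points="35.6929,8.6470 42.0451,18.6939 34.4528,27.8399 23.4084,23.4455 24.1748,11.5837" fill="none" stroke="#ff0000"/>
  <polygon points="105.4199,41.8130 44.6043,15.3863 32.2934,44.3846 23.5381,6.2414 22.2585,31.1137" fill="none" stroke="#ff0000"/>
  <polygon points="117.2331,30.7751 114.4720,24.1091 107.8060,21.3480 101.1400,24.1091 98.3789,30.7751 101.1400,37.4411 107.8060,40.2022 114.4720,37.4411" fill="none" stroke="#ff0000"/>
  <polygon points="23.3790,11.7766 63.9519,7.9595 12.4841,18.3834 113.6158,8.1048 91.9617,26.1086" fill="none" stroke="#ff0000"/>
</svg>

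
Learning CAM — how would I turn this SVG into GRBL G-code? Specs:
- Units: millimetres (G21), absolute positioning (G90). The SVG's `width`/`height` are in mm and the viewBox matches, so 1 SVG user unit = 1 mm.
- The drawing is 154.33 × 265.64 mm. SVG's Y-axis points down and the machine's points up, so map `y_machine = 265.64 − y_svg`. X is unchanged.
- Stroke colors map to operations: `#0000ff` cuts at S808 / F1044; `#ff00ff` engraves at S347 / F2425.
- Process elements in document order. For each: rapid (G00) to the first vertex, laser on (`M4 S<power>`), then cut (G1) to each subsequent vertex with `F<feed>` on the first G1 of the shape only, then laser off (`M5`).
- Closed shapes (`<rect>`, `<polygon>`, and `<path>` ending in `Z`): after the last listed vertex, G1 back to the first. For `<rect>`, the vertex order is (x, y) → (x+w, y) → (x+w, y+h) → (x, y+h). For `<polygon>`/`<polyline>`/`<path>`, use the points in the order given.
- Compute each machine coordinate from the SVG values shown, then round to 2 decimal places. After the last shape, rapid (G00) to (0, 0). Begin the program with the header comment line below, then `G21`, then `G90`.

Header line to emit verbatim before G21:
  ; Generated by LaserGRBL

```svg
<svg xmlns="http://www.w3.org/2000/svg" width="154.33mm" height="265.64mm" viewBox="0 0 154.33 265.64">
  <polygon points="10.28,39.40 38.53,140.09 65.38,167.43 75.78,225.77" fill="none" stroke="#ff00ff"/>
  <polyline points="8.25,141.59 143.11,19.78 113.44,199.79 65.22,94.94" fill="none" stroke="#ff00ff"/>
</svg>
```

1 u = 1 mm; y_m = 265.64 − y.

[1] `<polygon>` closed polygon, #ff00ff→engrave S347 F2425: (10.28,226.24) → (38.53,125.55) → (65.38,98.21) → (75.78,39.87) → (10.28,226.24) (closed)

[2] `<polyline>` open polyline, #ff00ff→engrave S347 F2425: (8.25,124.05) → (143.11,245.86) → (113.44,65.85) → (65.22,170.70)

; Generated by LaserGRBL
G21
G90
G00 X10.28 Y226.24
M4 S347
G1 X38.53 Y125.55 F2425
G1 X65.38 Y98.21
G1 X75.78 Y39.87
G1 X10.28 Y226.24
M5
G00 X8.25 Y124.05
M4 S347
G1 X143.11 Y245.86 F2425
G1 X113.44 Y65.85
G1 X65.22 Y170.70
M5
G00 X0.00 Y0.00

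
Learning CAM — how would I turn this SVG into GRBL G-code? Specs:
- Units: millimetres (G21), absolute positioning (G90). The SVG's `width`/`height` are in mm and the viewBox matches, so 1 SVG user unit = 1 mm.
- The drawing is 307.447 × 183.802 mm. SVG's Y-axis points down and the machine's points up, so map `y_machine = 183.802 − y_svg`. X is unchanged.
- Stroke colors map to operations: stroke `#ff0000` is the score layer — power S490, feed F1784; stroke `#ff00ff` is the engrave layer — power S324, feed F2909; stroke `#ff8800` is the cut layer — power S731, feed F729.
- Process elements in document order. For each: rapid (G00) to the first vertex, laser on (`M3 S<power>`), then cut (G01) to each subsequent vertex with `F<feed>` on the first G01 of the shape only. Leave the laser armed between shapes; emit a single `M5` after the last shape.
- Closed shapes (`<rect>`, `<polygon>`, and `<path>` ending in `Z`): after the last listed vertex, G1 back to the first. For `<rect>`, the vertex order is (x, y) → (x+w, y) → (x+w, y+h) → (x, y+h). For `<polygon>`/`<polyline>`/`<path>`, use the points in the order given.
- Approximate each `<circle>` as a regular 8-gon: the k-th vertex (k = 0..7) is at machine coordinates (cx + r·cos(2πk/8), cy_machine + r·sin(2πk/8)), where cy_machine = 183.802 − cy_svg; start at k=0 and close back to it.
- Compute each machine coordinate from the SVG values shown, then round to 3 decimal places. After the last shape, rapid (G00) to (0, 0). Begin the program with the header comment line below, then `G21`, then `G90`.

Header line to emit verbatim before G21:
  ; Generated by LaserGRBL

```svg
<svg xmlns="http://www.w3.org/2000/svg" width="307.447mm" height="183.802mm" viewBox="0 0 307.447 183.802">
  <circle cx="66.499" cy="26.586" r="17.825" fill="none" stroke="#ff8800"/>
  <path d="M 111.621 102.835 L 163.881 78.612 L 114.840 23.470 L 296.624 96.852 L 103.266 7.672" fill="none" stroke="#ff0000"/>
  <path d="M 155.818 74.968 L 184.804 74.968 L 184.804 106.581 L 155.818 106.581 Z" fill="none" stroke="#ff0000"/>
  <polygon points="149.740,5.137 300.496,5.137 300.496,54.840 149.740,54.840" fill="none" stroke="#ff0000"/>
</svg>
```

; Generated by LaserGRBL
G21
G90
G00 X84.324 Y157.216
M3 S731
G01 X79.103 Y169.820 F729
G01 X66.499 Y175.041
G01 X53.895 Y169.820
G01 X48.674 Y157.216
G01 X53.895 Y144.612
G01 X66.499 Y139.391
G01 X79.103 Y144.612
G01 X84.324 Y157.216
G00 X111.621 Y80.967
M3 S490
G01 X163.881 Y105.190 F1784
G01 X114.840 Y160.332
G01 X296.624 Y86.950
G01 X103.266 Y176.130
G00 X155.818 Y108.834
M3 S490
G01 X184.804 Y108.834 F1784
G01 X184.804 Y77.221
G01 X155.818 Y77.221
G01 X155.818 Y108.834
G00 X149.740 Y178.665
M3 S490
G01 X300.496 Y178.665 F1784
G01 X300.496 Y128.962
G01 X149.740 Y128.962
G01 X149.740 Y178.665
M5
G00 X0.000 Y0.000

Since the viewBox matches the mm dimensions, user units are millimetres directly. The only transform is the Y-flip y_m = 183.802 − y_svg.

Shape 1 is a circle drawn with `<circle>`. Its stroke #ff8800 means cut at S731, F729. After flipping Y the toolpath is (84.324,157.216) → (79.103,169.820) → (66.499,175.041) → (53.895,169.820) → (48.674,157.216) → (53.895,144.612) → (66.499,139.391) → (79.103,144.612) → (84.324,157.216), returning to the start.

Shape 2 is a open polyline drawn with `<path>`. Its stroke #ff0000 means score at S490, F1784. After flipping Y the toolpath is (111.621,80.967) → (163.881,105.190) → (114.840,160.332) → (296.624,86.950) → (103.266,176.130).

Shape 3 is a rectangle drawn with `<path>`. Its stroke #ff0000 means score at S490, F1784. After flipping Y the toolpath is (155.818,108.834) → (184.804,108.834) → (184.804,77.221) → (155.818,77.221) → (155.818,108.834), returning to the start.

Shape 4 is a rectangle drawn with `<polygon>`. Its stroke #ff0000 means score at S490, F1784. After flipping Y the toolpath is (149.740,178.665) → (300.496,178.665) → (300.496,128.962) → (149.740,128.962) → (149.740,178.665), returning to the start.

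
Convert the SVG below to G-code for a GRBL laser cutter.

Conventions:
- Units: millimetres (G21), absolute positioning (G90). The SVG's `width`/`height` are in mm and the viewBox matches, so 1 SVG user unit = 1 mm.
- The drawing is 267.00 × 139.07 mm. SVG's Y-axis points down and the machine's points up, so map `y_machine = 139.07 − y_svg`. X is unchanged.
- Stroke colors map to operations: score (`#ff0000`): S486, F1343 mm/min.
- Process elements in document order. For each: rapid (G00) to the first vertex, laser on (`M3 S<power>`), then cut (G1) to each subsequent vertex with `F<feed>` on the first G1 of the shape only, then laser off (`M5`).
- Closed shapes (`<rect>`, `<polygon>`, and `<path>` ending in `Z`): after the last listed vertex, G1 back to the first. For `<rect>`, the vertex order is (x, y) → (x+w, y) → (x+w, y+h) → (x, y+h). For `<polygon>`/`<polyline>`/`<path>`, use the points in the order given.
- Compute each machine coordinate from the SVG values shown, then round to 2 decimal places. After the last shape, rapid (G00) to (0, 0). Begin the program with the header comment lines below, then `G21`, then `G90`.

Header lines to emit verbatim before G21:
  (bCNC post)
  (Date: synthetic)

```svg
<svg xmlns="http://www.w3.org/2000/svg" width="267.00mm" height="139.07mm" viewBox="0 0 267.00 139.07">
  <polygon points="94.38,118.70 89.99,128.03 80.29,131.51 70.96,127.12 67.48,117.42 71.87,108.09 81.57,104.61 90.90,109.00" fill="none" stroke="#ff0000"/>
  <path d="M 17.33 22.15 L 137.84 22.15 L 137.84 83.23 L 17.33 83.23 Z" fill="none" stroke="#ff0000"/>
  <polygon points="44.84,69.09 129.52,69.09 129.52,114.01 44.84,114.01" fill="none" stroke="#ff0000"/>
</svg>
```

1 u = 1 mm; y_m = 139.07 − y.

[1] `<polygon>` regular polygon, #ff0000→score S486 F1343: (94.38,20.37) → (89.99,11.04) → (80.29,7.56) → (70.96,11.95) → (67.48,21.65) → (71.87,30.98) → (81.57,34.46) → (90.90,30.07) → (94.38,20.37) (closed)

[2] `<path>` rectangle, #ff0000→score S486 F1343: (17.33,116.92) → (137.84,116.92) → (137.84,55.84) → (17.33,55.84) → (17.33,116.92) (closed)

[3] `<polygon>` rectangle, #ff0000→score S486 F1343: (44.84,69.98) → (129.52,69.98) → (129.52,25.06) → (44.84,25.06) → (44.84,69.98) (closed)

(bCNC post)
(Date: synthetic)
G21
G90
G00 X94.38 Y20.37
M3 S486
G1 X89.99 Y11.04 F1343
G1 X80.29 Y7.56
G1 X70.96 Y11.95
G1 X67.48 Y21.65
G1 X71.87 Y30.98
G1 X81.57 Y34.46
G1 X90.90 Y30.07
G1 X94.38 Y20.37
M5
G00 X17.33 Y116.92
M3 S486
G1 X137.84 Y116.92 F1343
G1 X137.84 Y55.84
G1 X17.33 Y55.84
G1 X17.33 Y116.92
M5
G00 X44.84 Y69.98
M3 S486
G1 X129.52 Y69.98 F1343
G1 X129.52 Y25.06
G1 X44.84 Y25.06
G1 X44.84 Y69.98
M5
G00 X0.00 Y0.00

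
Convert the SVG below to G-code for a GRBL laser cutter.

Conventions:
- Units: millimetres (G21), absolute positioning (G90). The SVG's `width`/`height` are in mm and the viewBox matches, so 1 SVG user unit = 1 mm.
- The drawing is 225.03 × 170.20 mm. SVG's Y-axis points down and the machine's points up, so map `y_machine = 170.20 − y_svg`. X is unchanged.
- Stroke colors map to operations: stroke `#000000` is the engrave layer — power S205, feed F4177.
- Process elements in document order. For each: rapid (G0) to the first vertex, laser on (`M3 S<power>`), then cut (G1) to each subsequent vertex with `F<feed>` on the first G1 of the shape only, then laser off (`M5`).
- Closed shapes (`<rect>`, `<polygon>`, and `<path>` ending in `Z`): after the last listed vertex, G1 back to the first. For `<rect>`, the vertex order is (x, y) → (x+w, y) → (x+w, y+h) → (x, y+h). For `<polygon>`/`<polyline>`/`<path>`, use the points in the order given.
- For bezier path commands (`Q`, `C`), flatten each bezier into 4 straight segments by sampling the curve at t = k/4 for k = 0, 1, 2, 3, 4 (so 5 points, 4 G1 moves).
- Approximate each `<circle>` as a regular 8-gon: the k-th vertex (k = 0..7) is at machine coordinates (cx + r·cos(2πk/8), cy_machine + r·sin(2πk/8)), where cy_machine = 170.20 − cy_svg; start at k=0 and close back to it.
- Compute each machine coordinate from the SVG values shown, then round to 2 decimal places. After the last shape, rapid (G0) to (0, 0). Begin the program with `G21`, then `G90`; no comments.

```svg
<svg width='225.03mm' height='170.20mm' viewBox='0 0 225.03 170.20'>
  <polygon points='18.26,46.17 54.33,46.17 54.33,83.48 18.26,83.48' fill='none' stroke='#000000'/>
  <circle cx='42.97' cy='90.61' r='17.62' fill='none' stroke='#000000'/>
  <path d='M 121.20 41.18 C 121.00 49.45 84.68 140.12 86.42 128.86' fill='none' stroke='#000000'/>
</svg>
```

G21
G90
G0 X18.26 Y124.03
M3 S205
G1 X54.33 Y124.03 F4177
G1 X54.33 Y86.72
G1 X18.26 Y86.72
G1 X18.26 Y124.03
M5
G0 X60.59 Y79.59
M3 S205
G1 X55.43 Y92.05 F4177
G1 X42.97 Y97.21
G1 X30.51 Y92.05
G1 X25.35 Y79.59
G1 X30.51 Y67.13
G1 X42.97 Y61.97
G1 X55.43 Y67.13
G1 X60.59 Y79.59
M5
G0 X121.20 Y129.02
M3 S205
G1 X115.44 Y110.25 F4177
G1 X103.08 Y77.86
G1 X91.09 Y49.13
G1 X86.42 Y41.34
M5
G0 X0.00 Y0.00

Since the viewBox matches the mm dimensions, user units are millimetres directly. The only transform is the Y-flip y_m = 170.20 − y_svg.

Shape 1 is a rectangle drawn with `<polygon>`. Its stroke #000000 means engrave at S205, F4177. After flipping Y the toolpath is (18.26,124.03) → (54.33,124.03) → (54.33,86.72) → (18.26,86.72) → (18.26,124.03), returning to the start.

Shape 2 is a circle drawn with `<circle>`. Its stroke #000000 means engrave at S205, F4177. After flipping Y the toolpath is (60.59,79.59) → (55.43,92.05) → (42.97,97.21) → (30.51,92.05) → (25.35,79.59) → (30.51,67.13) → (42.97,61.97) → (55.43,67.13) → (60.59,79.59), returning to the start.

Shape 3 is a cubic bezier drawn with `<path>`. Its stroke #000000 means engrave at S205, F4177. After flipping Y the toolpath is (121.20,129.02) → (115.44,110.25) → (103.08,77.86) → (91.09,49.13) → (86.42,41.34).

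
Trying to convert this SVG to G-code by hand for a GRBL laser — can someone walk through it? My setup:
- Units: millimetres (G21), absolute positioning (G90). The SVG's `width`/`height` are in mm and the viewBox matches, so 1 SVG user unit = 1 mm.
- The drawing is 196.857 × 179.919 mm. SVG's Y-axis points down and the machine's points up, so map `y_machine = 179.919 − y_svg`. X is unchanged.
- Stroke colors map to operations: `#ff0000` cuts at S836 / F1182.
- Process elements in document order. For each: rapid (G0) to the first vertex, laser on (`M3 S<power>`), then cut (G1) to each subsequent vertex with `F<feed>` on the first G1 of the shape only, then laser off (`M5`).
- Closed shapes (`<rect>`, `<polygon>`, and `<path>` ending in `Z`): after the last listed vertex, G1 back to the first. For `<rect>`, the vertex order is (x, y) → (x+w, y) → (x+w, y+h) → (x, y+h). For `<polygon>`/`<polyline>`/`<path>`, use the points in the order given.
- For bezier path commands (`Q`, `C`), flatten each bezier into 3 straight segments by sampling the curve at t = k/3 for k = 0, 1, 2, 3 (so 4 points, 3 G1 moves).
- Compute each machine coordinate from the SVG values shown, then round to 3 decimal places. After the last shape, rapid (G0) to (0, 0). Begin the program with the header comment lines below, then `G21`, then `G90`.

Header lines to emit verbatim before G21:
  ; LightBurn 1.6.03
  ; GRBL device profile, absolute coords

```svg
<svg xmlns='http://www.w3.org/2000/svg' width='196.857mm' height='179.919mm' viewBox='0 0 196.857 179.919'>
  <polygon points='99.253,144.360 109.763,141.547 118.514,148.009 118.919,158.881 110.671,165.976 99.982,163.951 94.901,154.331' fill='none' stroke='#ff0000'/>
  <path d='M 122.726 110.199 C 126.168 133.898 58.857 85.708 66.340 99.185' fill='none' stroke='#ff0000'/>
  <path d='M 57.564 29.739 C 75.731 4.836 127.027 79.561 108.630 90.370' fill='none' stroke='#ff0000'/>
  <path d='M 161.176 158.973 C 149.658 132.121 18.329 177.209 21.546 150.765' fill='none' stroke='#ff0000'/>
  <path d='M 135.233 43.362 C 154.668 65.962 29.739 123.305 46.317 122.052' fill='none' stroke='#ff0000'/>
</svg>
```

1 u = 1 mm; y_m = 179.919 − y.

[1] `<polygon>` regular polygon, #ff0000→cut S836 F1182: (99.253,35.559) → (109.763,38.372) → (118.514,31.910) → (118.919,21.038) → (110.671,13.943) → (99.982,15.968) → (94.901,25.588) → (99.253,35.559) (closed)

[2] `<path>` cubic bezier, #ff0000→cut S836 F1182: (122.726,69.720) → (107.974,65.037) → (78.398,78.602) → (66.340,80.734)

[3] `<path>` cubic bezier, #ff0000→cut S836 F1182: (57.564,150.180) → (82.966,147.931) → (107.604,115.606) → (108.630,89.549)

[4] `<path>` cubic bezier, #ff0000→cut S836 F1182: (161.176,20.946) → (119.142,29.132) → (53.757,21.240) → (21.546,29.154)

[5] `<path>` cubic bezier, #ff0000→cut S836 F1182: (135.233,136.557) → (117.134,105.833) → (66.320,72.689) → (46.317,57.867)

; LightBurn 1.6.03
; GRBL device profile, absolute coords
G21
G90
G0 X99.253 Y35.559
M3 S836
G1 X109.763 Y38.372 F1182
G1 X118.514 Y31.910
G1 X118.919 Y21.038
G1 X110.671 Y13.943
G1 X99.982 Y15.968
G1 X94.901 Y25.588
G1 X99.253 Y35.559
M5
G0 X122.726 Y69.720
M3 S836
G1 X107.974 Y65.037 F1182
G1 X78.398 Y78.602
G1 X66.340 Y80.734
M5
G0 X57.564 Y150.180
M3 S836
G1 X82.966 Y147.931 F1182
G1 X107.604 Y115.606
G1 X108.630 Y89.549
M5
G0 X161.176 Y20.946
M3 S836
G1 X119.142 Y29.132 F1182
G1 X53.757 Y21.240
G1 X21.546 Y29.154
M5
G0 X135.233 Y136.557
M3 S836
G1 X117.134 Y105.833 F1182
G1 X66.320 Y72.689
G1 X46.317 Y57.867
M5
G0 X0.000 Y0.000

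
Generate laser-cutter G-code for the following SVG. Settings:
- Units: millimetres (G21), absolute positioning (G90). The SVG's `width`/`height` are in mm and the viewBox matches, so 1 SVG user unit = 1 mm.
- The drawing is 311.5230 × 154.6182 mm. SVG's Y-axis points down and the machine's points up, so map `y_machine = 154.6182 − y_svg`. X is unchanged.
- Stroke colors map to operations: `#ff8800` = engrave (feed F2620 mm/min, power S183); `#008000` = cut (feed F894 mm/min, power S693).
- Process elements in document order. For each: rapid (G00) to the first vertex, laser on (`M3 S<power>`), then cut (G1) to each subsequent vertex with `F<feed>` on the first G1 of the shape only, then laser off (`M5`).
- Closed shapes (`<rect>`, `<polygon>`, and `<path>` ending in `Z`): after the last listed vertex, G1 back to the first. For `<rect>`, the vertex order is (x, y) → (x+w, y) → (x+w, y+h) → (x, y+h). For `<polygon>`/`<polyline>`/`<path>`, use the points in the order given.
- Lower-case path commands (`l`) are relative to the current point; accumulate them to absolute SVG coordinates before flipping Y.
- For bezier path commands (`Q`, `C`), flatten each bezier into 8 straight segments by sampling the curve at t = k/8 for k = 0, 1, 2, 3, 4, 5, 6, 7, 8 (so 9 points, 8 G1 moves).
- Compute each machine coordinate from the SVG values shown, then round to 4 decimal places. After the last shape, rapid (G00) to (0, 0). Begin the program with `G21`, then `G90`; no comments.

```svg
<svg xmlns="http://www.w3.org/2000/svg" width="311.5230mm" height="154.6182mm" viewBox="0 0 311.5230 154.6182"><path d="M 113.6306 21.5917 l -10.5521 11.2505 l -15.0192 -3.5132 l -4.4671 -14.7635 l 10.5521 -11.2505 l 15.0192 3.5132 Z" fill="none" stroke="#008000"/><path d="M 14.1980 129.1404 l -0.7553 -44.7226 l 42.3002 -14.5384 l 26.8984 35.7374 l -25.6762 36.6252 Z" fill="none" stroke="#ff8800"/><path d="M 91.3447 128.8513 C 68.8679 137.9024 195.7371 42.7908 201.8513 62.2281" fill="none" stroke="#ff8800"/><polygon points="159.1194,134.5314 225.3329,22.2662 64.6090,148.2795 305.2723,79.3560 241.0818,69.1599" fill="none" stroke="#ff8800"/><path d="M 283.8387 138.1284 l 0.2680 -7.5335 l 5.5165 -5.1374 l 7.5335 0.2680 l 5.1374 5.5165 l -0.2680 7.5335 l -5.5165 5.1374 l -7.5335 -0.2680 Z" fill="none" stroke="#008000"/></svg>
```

Since the viewBox matches the mm dimensions, user units are millimetres directly. The only transform is the Y-flip y_m = 154.6182 − y_svg.

Shape 1 is a regular polygon drawn with `<path>`. Its stroke #008000 means cut at S693, F894. After flipping Y the toolpath is (113.6306,133.0265) → (103.0785,121.7760) → (88.0593,125.2892) → (83.5922,140.0527) → (94.1443,151.3032) → (109.1635,147.7900) → (113.6306,133.0265), returning to the start.

Shape 2 is a regular polygon drawn with `<path>`. Its stroke #ff8800 means engrave at S183, F2620. After flipping Y the toolpath is (14.1980,25.4778) → (13.4427,70.2004) → (55.7429,84.7388) → (82.6413,49.0014) → (56.9651,12.3762) → (14.1980,25.4778), returning to the start.

Shape 3 is a cubic bezier drawn with `<path>`. Its stroke #ff8800 means engrave at S183, F2620. After flipping Y the toolpath is (91.3447,25.7669) → (89.3890,26.8282) → (98.2691,35.0917) → (114.8200,47.9944) → (135.8764,62.9733) → (158.2729,77.4654) → (178.8444,88.9075) → (194.4256,94.7368) → (201.8513,92.3901).

Shape 4 is a closed polygon drawn with `<polygon>`. Its stroke #ff8800 means engrave at S183, F2620. After flipping Y the toolpath is (159.1194,20.0868) → (225.3329,132.3520) → (64.6090,6.3387) → (305.2723,75.2622) → (241.0818,85.4583) → (159.1194,20.0868), returning to the start.

Shape 5 is a regular polygon drawn with `<path>`. Its stroke #008000 means cut at S693, F894. After flipping Y the toolpath is (283.8387,16.4898) → (284.1067,24.0233) → (289.6232,29.1607) → (297.1567,28.8927) → (302.2941,23.3762) → (302.0261,15.8427) → (296.5096,10.7053) → (288.9761,10.9733) → (283.8387,16.4898), returning to the start.

G21
G90
G00 X113.6306 Y133.0265
M3 S693
G1 X103.0785 Y121.7760 F894
G1 X88.0593 Y125.2892
G1 X83.5922 Y140.0527
G1 X94.1443 Y151.3032
G1 X109.1635 Y147.7900
G1 X113.6306 Y133.0265
M5
G00 X14.1980 Y25.4778
M3 S183
G1 X13.4427 Y70.2004 F2620
G1 X55.7429 Y84.7388
G1 X82.6413 Y49.0014
G1 X56.9651 Y12.3762
G1 X14.1980 Y25.4778
M5
G00 X91.3447 Y25.7669
M3 S183
G1 X89.3890 Y26.8282 F2620
G1 X98.2691 Y35.0917
G1 X114.8200 Y47.9944
G1 X135.8764 Y62.9733
G1 X158.2729 Y77.4654
G1 X178.8444 Y88.9075
G1 X194.4256 Y94.7368
G1 X201.8513 Y92.3901
M5
G00 X159.1194 Y20.0868
M3 S183
G1 X225.3329 Y132.3520 F2620
G1 X64.6090 Y6.3387
G1 X305.2723 Y75.2622
G1 X241.0818 Y85.4583
G1 X159.1194 Y20.0868
M5
G00 X283.8387 Y16.4898
M3 S693
G1 X284.1067 Y24.0233 F894
G1 X289.6232 Y29.1607
G1 X297.1567 Y28.8927
G1 X302.2941 Y23.3762
G1 X302.0261 Y15.8427
G1 X296.5096 Y10.7053
G1 X288.9761 Y10.9733
G1 X283.8387 Y16.4898
M5
G00 X0.0000 Y0.0000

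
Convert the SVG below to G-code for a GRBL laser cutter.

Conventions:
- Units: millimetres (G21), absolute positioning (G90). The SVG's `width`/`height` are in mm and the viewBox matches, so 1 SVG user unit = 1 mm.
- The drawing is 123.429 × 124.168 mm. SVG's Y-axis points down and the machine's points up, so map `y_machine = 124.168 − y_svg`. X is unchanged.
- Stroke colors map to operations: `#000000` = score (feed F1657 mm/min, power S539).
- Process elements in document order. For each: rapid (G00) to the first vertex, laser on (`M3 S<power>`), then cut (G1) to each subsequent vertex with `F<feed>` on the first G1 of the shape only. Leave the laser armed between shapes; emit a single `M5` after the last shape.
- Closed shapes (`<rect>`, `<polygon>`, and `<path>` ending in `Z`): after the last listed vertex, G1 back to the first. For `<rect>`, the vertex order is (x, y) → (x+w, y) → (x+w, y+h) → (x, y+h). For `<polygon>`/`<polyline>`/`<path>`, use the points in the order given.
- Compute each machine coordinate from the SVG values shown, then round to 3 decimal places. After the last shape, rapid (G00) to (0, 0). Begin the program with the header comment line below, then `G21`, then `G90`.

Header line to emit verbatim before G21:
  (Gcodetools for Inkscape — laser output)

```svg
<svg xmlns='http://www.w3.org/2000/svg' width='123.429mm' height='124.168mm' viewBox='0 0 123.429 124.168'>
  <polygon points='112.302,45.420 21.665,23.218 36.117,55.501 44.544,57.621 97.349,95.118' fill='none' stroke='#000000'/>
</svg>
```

(Gcodetools for Inkscape — laser output)
G21
G90
G00 X112.302 Y78.748
M3 S539
G1 X21.665 Y100.950 F1657
G1 X36.117 Y68.667
G1 X44.544 Y66.547
G1 X97.349 Y29.050
G1 X112.302 Y78.748
M5
G00 X0.000 Y0.000

Since the viewBox matches the mm dimensions, user units are millimetres directly. The only transform is the Y-flip y_m = 124.168 − y_svg.

Shape 1 is a closed polygon drawn with `<polygon>`. Its stroke #000000 means score at S539, F1657. After flipping Y the toolpath is (112.302,78.748) → (21.665,100.950) → (36.117,68.667) → (44.544,66.547) → (97.349,29.050) → (112.302,78.748), returning to the start.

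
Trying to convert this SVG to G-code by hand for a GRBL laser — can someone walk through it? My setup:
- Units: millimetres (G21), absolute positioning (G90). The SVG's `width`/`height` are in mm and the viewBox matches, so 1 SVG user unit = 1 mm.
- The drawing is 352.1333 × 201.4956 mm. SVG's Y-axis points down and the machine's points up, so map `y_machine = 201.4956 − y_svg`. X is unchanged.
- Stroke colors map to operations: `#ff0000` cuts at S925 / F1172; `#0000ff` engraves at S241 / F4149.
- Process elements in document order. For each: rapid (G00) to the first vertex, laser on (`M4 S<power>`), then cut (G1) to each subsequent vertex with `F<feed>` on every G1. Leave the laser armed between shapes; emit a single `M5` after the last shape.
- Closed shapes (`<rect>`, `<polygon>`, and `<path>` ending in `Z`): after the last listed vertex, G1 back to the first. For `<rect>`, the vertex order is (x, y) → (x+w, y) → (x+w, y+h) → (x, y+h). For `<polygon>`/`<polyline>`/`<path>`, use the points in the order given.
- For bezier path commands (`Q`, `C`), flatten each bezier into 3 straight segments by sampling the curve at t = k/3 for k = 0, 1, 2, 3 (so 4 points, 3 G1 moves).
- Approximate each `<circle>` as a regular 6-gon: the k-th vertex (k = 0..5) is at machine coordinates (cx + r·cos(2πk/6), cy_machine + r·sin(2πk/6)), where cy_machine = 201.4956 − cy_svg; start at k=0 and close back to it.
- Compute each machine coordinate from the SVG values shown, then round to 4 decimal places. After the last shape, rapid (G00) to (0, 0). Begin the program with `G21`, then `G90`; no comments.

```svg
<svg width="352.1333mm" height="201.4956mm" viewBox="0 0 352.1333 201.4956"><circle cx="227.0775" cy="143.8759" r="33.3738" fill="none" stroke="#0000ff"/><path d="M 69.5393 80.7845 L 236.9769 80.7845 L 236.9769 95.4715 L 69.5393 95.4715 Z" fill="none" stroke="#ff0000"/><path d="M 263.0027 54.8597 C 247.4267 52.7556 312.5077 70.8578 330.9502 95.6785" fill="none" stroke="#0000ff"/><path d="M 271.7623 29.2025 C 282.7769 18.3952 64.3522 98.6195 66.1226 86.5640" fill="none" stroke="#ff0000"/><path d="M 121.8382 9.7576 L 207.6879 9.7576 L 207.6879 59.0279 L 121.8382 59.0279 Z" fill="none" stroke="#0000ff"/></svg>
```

G21
G90
G00 X260.4513 Y57.6197
M4 S241
G1 X243.7644 Y86.5223 F4149
G1 X210.3906 Y86.5223 F4149
G1 X193.7037 Y57.6197 F4149
G1 X210.3906 Y28.7171 F4149
G1 X243.7644 Y28.7171 F4149
G1 X260.4513 Y57.6197 F4149
G00 X69.5393 Y120.7111
M4 S925
G1 X236.9769 Y120.7111 F1172
G1 X236.9769 Y106.0241 F1172
G1 X69.5393 Y106.0241 F1172
G1 X69.5393 Y120.7111 F1172
G00 X263.0027 Y146.6359
M4 S241
G1 X269.5977 Y142.5041 F4149
G1 X301.6762 Y127.8988 F4149
G1 X330.9502 Y105.8171 F4149
G00 X271.7623 Y172.2931
M4 S925
G1 X222.9503 Y159.5458 F1172
G1 X121.0974 Y126.8467 F1172
G1 X66.1226 Y114.9316 F1172
G00 X121.8382 Y191.7380
M4 S241
G1 X207.6879 Y191.7380 F4149
G1 X207.6879 Y142.4677 F4149
G1 X121.8382 Y142.4677 F4149
G1 X121.8382 Y191.7380 F4149
M5
G00 X0.0000 Y0.0000

viewBox `0 0 352.1333 201.4956` with mm width/height → 1 unit = 1 mm. Flip: y_m = 201.4956 − y_svg.

**Shape 1** — `<circle>` circle, stroke `#0000ff` → engrave (S241, F4149). Machine vertices: (260.4513,57.6197) → (243.7644,86.5223) → (210.3906,86.5223) → (193.7037,57.6197) → (210.3906,28.7171) → (243.7644,28.7171) → (260.4513,57.6197). Closed: final G1 returns to the first vertex.

**Shape 2** — `<path>` rectangle, stroke `#ff0000` → cut (S925, F1172). Machine vertices: (69.5393,120.7111) → (236.9769,120.7111) → (236.9769,106.0241) → (69.5393,106.0241) → (69.5393,120.7111). Closed: final G1 returns to the first vertex.

**Shape 3** — `<path>` cubic bezier, stroke `#0000ff` → engrave (S241, F4149). Control points (SVG): P0=(263.0027,54.8597), P1=(247.4267,52.7556), P2=(312.5077,70.8578), P3=(330.9502,95.6785); sampled at t=k/3. Machine vertices: (263.0027,146.6359) → (269.5977,142.5041) → (301.6762,127.8988) → (330.9502,105.8171). Open path.

**Shape 4** — `<path>` cubic bezier, stroke `#ff0000` → cut (S925, F1172). Control points (SVG): P0=(271.7623,29.2025), P1=(282.7769,18.3952), P2=(64.3522,98.6195), P3=(66.1226,86.5640); sampled at t=k/3. Machine vertices: (271.7623,172.2931) → (222.9503,159.5458) → (121.0974,126.8467) → (66.1226,114.9316). Open path.

**Shape 5** — `<path>` rectangle, stroke `#0000ff` → engrave (S241, F4149). Machine vertices: (121.8382,191.7380) → (207.6879,191.7380) → (207.6879,142.4677) → (121.8382,142.4677) → (121.8382,191.7380). Closed: final G1 returns to the first vertex.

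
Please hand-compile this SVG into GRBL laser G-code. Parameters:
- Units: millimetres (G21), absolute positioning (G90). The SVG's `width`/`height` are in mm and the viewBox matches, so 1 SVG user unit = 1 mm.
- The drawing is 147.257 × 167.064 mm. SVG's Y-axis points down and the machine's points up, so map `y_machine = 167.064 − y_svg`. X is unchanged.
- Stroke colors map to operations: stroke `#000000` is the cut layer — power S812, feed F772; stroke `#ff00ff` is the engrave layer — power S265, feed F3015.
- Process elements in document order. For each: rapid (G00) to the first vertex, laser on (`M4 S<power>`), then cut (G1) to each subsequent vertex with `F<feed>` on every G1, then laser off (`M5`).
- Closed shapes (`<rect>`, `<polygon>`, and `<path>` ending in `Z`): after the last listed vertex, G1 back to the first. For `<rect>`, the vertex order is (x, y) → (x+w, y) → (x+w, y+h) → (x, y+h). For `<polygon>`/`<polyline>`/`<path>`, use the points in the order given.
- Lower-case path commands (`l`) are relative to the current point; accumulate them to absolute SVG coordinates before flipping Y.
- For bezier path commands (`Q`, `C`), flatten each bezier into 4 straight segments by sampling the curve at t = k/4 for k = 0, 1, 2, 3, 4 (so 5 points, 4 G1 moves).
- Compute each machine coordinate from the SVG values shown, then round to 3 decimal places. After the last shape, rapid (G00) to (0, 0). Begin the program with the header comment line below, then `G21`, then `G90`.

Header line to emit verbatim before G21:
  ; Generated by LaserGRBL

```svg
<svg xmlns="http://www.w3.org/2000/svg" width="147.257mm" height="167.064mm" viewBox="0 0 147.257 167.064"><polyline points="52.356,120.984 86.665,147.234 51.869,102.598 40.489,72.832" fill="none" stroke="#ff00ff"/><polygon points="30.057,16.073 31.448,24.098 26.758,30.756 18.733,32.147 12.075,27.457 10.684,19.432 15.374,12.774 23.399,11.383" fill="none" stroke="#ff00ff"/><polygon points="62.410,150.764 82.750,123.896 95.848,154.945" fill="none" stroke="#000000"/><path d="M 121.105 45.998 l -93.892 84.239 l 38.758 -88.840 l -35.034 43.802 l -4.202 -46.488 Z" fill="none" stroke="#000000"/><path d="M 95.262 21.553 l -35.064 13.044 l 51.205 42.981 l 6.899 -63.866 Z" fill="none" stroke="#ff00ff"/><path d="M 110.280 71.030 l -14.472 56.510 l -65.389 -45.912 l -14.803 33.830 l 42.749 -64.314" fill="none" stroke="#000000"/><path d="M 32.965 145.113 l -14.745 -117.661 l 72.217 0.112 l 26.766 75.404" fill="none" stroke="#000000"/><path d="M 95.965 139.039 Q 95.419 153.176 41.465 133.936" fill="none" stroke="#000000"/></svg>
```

; Generated by LaserGRBL
G21
G90
G00 X52.356 Y46.080
M4 S265
G1 X86.665 Y19.830 F3015
G1 X51.869 Y64.466 F3015
G1 X40.489 Y94.232 F3015
M5
G00 X30.057 Y150.991
M4 S265
G1 X31.448 Y142.966 F3015
G1 X26.758 Y136.308 F3015
G1 X18.733 Y134.917 F3015
G1 X12.075 Y139.607 F3015
G1 X10.684 Y147.632 F3015
G1 X15.374 Y154.290 F3015
G1 X23.399 Y155.681 F3015
G1 X30.057 Y150.991 F3015
M5
G00 X62.410 Y16.300
M4 S812
G1 X82.750 Y43.168 F772
G1 X95.848 Y12.119 F772
G1 X62.410 Y16.300 F772
M5
G00 X121.105 Y121.066
M4 S812
G1 X27.213 Y36.827 F772
G1 X65.971 Y125.667 F772
G1 X30.937 Y81.865 F772
G1 X26.735 Y128.353 F772
G1 X121.105 Y121.066 F772
M5
G00 X95.262 Y145.511
M4 S265
G1 X60.198 Y132.467 F3015
G1 X111.403 Y89.486 F3015
G1 X118.302 Y153.352 F3015
G1 X95.262 Y145.511 F3015
M5
G00 X110.280 Y96.034
M4 S812
G1 X95.808 Y39.524 F772
G1 X30.419 Y85.436 F772
G1 X15.616 Y51.606 F772
G1 X58.365 Y115.920 F772
M5
G00 X32.965 Y21.951
M4 S812
G1 X18.220 Y139.612 F772
G1 X90.437 Y139.500 F772
G1 X117.203 Y64.096 F772
M5
G00 X95.965 Y28.025
M4 S812
G1 X92.354 Y23.043 F772
G1 X82.067 Y22.232 F772
G1 X65.104 Y25.594 F772
G1 X41.465 Y33.128 F772
M5
G00 X0.000 Y0.000

viewBox `0 0 147.257 167.064` with mm width/height → 1 unit = 1 mm. Flip: y_m = 167.064 − y_svg.

**Shape 1** — `<polyline>` open polyline, stroke `#ff00ff` → engrave (S265, F3015). Machine vertices: (52.356,46.080) → (86.665,19.830) → (51.869,64.466) → (40.489,94.232). Open path.

**Shape 2** — `<polygon>` regular polygon, stroke `#ff00ff` → engrave (S265, F3015). Machine vertices: (30.057,150.991) → (31.448,142.966) → (26.758,136.308) → (18.733,134.917) → (12.075,139.607) → (10.684,147.632) → (15.374,154.290) → (23.399,155.681) → (30.057,150.991). Closed: final G1 returns to the first vertex.

**Shape 3** — `<polygon>` regular polygon, stroke `#000000` → cut (S812, F772). Machine vertices: (62.410,16.300) → (82.750,43.168) → (95.848,12.119) → (62.410,16.300). Closed: final G1 returns to the first vertex.

**Shape 4** — `<path>` closed polygon, stroke `#000000` → cut (S812, F772). Machine vertices: (121.105,121.066) → (27.213,36.827) → (65.971,125.667) → (30.937,81.865) → (26.735,128.353) → (121.105,121.066). Closed: final G1 returns to the first vertex.

**Shape 5** — `<path>` closed polygon, stroke `#ff00ff` → engrave (S265, F3015). Machine vertices: (95.262,145.511) → (60.198,132.467) → (111.403,89.486) → (118.302,153.352) → (95.262,145.511). Closed: final G1 returns to the first vertex.

**Shape 6** — `<path>` open polyline, stroke `#000000` → cut (S812, F772). Machine vertices: (110.280,96.034) → (95.808,39.524) → (30.419,85.436) → (15.616,51.606) → (58.365,115.920). Open path.

**Shape 7** — `<path>` open polyline, stroke `#000000` → cut (S812, F772). Machine vertices: (32.965,21.951) → (18.220,139.612) → (90.437,139.500) → (117.203,64.096). Open path.

**Shape 8** — `<path>` quadratic bezier, stroke `#000000` → cut (S812, F772). Control points (SVG): P0=(95.965,139.039), P1=(95.419,153.176), P2=(41.465,133.936); sampled at t=k/4. Machine vertices: (95.965,28.025) → (92.354,23.043) → (82.067,22.232) → (65.104,25.594) → (41.465,33.128). Open path.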